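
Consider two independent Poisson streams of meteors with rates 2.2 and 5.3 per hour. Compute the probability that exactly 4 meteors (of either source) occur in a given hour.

0.0729

Independent Poisson processes superpose: combined rate λ = 2.2 + 5.3 = 7.5 per hour.
So μ = 7.5.
P(N = 4) = e^(−7.5) · 7.5^4/4! ≈ 0.0729.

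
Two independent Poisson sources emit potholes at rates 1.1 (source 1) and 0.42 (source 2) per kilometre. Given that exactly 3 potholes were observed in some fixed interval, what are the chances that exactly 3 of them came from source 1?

0.3790

Given the total, each event is independently from source 1 with probability p = λ_1/(λ_1+λ_2) = 1.1/1.52 ≈ 0.7237.
So K ~ Binomial(3, 1.1/1.52): P(K = 3) = C(3,3) · (1.1/1.52)^3 · (0.42/1.52)^0 ≈ 0.3790.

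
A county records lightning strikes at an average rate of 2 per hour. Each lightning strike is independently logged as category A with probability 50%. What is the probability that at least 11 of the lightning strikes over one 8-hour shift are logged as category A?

Thinning: the lightning strikes that are logged as category A themselves form a Poisson process with rate 0.5 × 2 = 1 per hour.
Over the interval, μ = 1 × 8 = 8 (an 8-hour shift = 8 hours).
P(N ≥ 11) = 1 − P(N ≤ 10) ≈ 0.1841.

0.1841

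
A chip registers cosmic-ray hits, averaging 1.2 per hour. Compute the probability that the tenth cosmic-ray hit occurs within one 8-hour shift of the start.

0.4911

Over the interval, μ = 1.2 × 8 = 9.6 (an 8-hour shift = 8 hours).
The tenth arrival falls in the interval iff at least 10 events occur there: P(S_10 ≤ t) = P(N ≥ 10) = 1 − P(N ≤ 9) ≈ 0.4911.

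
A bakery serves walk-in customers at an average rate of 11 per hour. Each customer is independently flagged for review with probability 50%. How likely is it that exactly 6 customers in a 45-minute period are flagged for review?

Thinning: the customers that are flagged for review themselves form a Poisson process with rate 0.5 × 11 = 5.5 per hour.
Over the interval, μ = 5.5 × 0.75 = 4.125 (a 45-minute period = 0.75 hours).
P(N = 6) = e^(−4.125) · 4.125^6/6! ≈ 0.1106.

0.1106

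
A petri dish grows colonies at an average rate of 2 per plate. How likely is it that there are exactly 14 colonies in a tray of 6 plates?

0.0905

Over the interval, μ = 2 × 6 = 12 (a tray of 6 plates = 6 plates).
P(N = 14) = e^(−μ) μ^14/14! = e^(−12) · 12^14/87178291200 ≈ 0.0905.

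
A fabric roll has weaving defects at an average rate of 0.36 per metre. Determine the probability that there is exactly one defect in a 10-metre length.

Over the interval, μ = 0.36 × 10 = 3.6 (a 10-metre length = 10 metres).
P(N = 1) = e^(−μ) μ^1/1! = e^(−3.6) · 3.6^1/1 ≈ 0.0984.

0.0984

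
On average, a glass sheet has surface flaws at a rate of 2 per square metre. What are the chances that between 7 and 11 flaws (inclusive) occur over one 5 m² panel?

Over the interval, μ = 2 × 5 = 10 (a 5 m² panel = 5 square metres).
P(7 ≤ N ≤ 11) = Σ_{j=7}^{11} e^(−10) · 10^j/j! ≈ 0.5666.

0.5666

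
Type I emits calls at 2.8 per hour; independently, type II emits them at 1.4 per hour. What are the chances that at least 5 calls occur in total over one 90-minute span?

Independent Poisson processes superpose: combined rate λ = 2.8 + 1.4 = 4.2 per hour.
Over the interval, μ = 4.2 × 1.5 = 6.3 (a 90-minute span = 1.5 hours).
P(N ≥ 5) = 1 − P(N ≤ 4) ≈ 0.7531.

0.7531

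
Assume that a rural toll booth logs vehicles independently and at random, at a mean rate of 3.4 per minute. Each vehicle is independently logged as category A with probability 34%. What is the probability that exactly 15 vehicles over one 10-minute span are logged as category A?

Thinning: the vehicles that are logged as category A themselves form a Poisson process with rate 0.34 × 3.4 = 1.156 per minute.
Over the interval, μ = 1.156 × 10 = 11.56 (a 10-minute span = 10 minutes).
P(N = 15) = e^(−11.56) · 11.56^15/15! ≈ 0.0642.

0.0642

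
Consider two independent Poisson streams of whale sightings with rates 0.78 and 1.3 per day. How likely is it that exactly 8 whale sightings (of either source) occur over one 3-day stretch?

0.1112

Independent Poisson processes superpose: combined rate λ = 0.78 + 1.3 = 2.08 per day.
Over the interval, μ = 2.08 × 3 = 6.24 (a 3-day stretch = 3 days).
P(N = 8) = e^(−6.24) · 6.24^8/8! ≈ 0.1112.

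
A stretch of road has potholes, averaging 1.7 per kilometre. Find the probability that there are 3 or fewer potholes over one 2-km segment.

Over the interval, μ = 1.7 × 2 = 3.4 (a 2-km segment = 2 kilometres).
P(N ≤ 3) = Σ_{j=0}^{3} e^(−μ) μ^j/j! ≈ 0.5584.

0.5584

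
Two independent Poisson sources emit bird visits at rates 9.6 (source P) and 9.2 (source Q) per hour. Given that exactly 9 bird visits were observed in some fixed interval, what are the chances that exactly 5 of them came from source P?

0.2509

Given the total, each event is independently from source P with probability p = λ_P/(λ_P+λ_Q) = 9.6/18.8 ≈ 0.5106.
So K ~ Binomial(9, 9.6/18.8): P(K = 5) = C(9,5) · (9.6/18.8)^5 · (9.2/18.8)^4 ≈ 0.2509.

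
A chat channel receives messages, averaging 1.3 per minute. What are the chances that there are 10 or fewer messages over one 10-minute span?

0.2517

Over the interval, μ = 1.3 × 10 = 13 (a 10-minute span = 10 minutes).
P(N ≤ 10) = Σ_{j=0}^{10} e^(−μ) μ^j/j! ≈ 0.2517.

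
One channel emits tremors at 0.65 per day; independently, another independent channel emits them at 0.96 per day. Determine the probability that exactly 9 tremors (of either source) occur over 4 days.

0.0838

Independent Poisson processes superpose: combined rate λ = 0.65 + 0.96 = 1.61 per day.
Over the interval, μ = 1.61 × 4 = 6.44 (4 days).
P(N = 9) = e^(−6.44) · 6.44^9/9! ≈ 0.0838.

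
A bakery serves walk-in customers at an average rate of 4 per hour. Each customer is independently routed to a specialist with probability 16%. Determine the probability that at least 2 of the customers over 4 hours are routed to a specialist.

Thinning: the customers that are routed to a specialist themselves form a Poisson process with rate 0.16 × 4 = 0.64 per hour.
Over the interval, μ = 0.64 × 4 = 2.56 (4 hours).
P(N ≥ 2) = 1 − P(N ≤ 1) ≈ 0.7248.

0.7248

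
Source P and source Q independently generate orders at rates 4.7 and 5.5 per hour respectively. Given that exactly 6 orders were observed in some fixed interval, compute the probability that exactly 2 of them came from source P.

Given the total, each event is independently from source P with probability p = λ_P/(λ_P+λ_Q) = 4.7/10.2 ≈ 0.4608.
So K ~ Binomial(6, 4.7/10.2): P(K = 2) = C(6,2) · (4.7/10.2)^2 · (5.5/10.2)^4 ≈ 0.2692.

0.2692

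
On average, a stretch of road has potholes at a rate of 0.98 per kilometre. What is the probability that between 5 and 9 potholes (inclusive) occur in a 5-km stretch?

Over the interval, μ = 0.98 × 5 = 4.9 (a 5-km stretch = 5 kilometres).
P(5 ≤ N ≤ 9) = Σ_{j=5}^{9} e^(−4.9) · 4.9^j/j! ≈ 0.5134.

0.5134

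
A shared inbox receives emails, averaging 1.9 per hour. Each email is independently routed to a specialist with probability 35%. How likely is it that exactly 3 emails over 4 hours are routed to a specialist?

0.2194

Thinning: the emails that are routed to a specialist themselves form a Poisson process with rate 0.35 × 1.9 = 0.665 per hour.
Over the interval, μ = 0.665 × 4 = 2.66 (4 hours).
P(N = 3) = e^(−2.66) · 2.66^3/3! ≈ 0.2194.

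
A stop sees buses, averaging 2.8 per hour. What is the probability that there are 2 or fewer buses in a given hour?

With mean μ = 2.8 per hour,
P(N ≤ 2) = Σ_{j=0}^{2} e^(−μ) μ^j/j! ≈ 0.4695.

0.4695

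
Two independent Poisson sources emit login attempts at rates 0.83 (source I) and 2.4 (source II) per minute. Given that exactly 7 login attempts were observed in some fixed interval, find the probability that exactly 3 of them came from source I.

0.1810

Given the total, each event is independently from source I with probability p = λ_I/(λ_I+λ_II) = 0.83/3.23 ≈ 0.2570.
So K ~ Binomial(7, 0.83/3.23): P(K = 3) = C(7,3) · (0.83/3.23)^3 · (2.4/3.23)^4 ≈ 0.1810.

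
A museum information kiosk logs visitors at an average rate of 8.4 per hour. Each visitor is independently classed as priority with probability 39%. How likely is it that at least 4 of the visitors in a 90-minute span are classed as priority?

Thinning: the visitors that are classed as priority themselves form a Poisson process with rate 0.39 × 8.4 = 3.276 per hour.
Over the interval, μ = 3.276 × 1.5 = 4.914 (a 90-minute span = 1.5 hours).
P(N ≥ 4) = 1 − P(N ≤ 3) ≈ 0.7227.

0.7227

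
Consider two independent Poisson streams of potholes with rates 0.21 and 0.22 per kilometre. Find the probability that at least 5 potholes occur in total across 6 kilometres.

0.1198

Independent Poisson processes superpose: combined rate λ = 0.21 + 0.22 = 0.43 per kilometre.
Over the interval, μ = 0.43 × 6 = 2.58 (6 kilometres).
P(N ≥ 5) = 1 − P(N ≤ 4) ≈ 0.1198.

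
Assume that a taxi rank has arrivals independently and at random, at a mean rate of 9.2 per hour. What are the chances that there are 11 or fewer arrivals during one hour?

0.7832

With mean μ = 9.2 per hour,
P(N ≤ 11) = Σ_{j=0}^{11} e^(−μ) μ^j/j! ≈ 0.7832.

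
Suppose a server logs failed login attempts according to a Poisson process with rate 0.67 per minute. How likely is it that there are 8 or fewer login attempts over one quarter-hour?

0.3272

Over the interval, μ = 0.67 × 15 = 10.05 (a quarter-hour = 15 minutes).
P(N ≤ 8) = Σ_{j=0}^{8} e^(−μ) μ^j/j! ≈ 0.3272.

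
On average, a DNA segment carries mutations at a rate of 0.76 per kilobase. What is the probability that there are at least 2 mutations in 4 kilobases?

Over the interval, μ = 0.76 × 4 = 3.04 (4 kilobases).
P(N ≥ 2) = 1 − P(N ≤ 1) = 1 − Σ_{j=0}^{1} e^(−μ) μ^j/j! ≈ 0.8067.

0.8067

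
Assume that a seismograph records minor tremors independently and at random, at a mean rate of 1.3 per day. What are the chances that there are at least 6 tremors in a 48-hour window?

0.0490

Over the interval, μ = 1.3 × 2 = 2.6 (a 48-hour window = 2 days).
P(N ≥ 6) = 1 − P(N ≤ 5) = 1 − Σ_{j=0}^{5} e^(−μ) μ^j/j! ≈ 0.0490.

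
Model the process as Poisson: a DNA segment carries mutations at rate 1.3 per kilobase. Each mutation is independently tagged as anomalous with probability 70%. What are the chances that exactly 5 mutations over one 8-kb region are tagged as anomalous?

0.1174

Thinning: the mutations that are tagged as anomalous themselves form a Poisson process with rate 0.7 × 1.3 = 0.91 per kilobase.
Over the interval, μ = 0.91 × 8 = 7.28 (an 8-kb region = 8 kilobases).
P(N = 5) = e^(−7.28) · 7.28^5/5! ≈ 0.1174.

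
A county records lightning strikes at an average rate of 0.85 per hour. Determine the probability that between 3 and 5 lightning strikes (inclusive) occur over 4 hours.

0.5308

Over the interval, μ = 0.85 × 4 = 3.4 (4 hours).
P(3 ≤ N ≤ 5) = Σ_{j=3}^{5} e^(−3.4) · 3.4^j/j! ≈ 0.5308.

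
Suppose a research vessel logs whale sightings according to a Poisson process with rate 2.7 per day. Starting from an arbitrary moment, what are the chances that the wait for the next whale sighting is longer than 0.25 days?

0.5092

The wait for the next event is exponential with rate λ = 2.7 per day.
P(T > 0.25) = e^(−λt) = e^(−2.7 × 0.25) = e^(−0.675) ≈ 0.5092.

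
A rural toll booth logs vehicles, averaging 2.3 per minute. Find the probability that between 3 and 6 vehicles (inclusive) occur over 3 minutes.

0.4328

Over the interval, μ = 2.3 × 3 = 6.9 (3 minutes).
P(3 ≤ N ≤ 6) = Σ_{j=3}^{6} e^(−6.9) · 6.9^j/j! ≈ 0.4328.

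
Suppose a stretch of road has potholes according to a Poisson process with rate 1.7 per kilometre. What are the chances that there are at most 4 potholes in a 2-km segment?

0.7442

Over the interval, μ = 1.7 × 2 = 3.4 (a 2-km segment = 2 kilometres).
P(N ≤ 4) = Σ_{j=0}^{4} e^(−μ) μ^j/j! ≈ 0.7442.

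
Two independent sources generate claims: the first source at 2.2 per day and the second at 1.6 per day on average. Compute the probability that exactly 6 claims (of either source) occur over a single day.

0.0936

Independent Poisson processes superpose: combined rate λ = 2.2 + 1.6 = 3.8 per day.
So μ = 3.8.
P(N = 6) = e^(−3.8) · 3.8^6/6! ≈ 0.0936.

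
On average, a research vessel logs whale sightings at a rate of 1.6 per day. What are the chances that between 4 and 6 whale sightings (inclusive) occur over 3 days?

0.4966

Over the interval, μ = 1.6 × 3 = 4.8 (3 days).
P(4 ≤ N ≤ 6) = Σ_{j=4}^{6} e^(−4.8) · 4.8^j/j! ≈ 0.4966.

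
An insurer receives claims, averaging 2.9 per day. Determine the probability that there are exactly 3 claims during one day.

0.2237

With mean μ = 2.9 per day,
P(N = 3) = e^(−μ) μ^3/3! = e^(−2.9) · 2.9^3/6 ≈ 0.2237.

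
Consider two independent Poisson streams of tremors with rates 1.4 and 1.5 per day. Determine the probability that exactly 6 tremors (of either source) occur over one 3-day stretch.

0.1003

Independent Poisson processes superpose: combined rate λ = 1.4 + 1.5 = 2.9 per day.
Over the interval, μ = 2.9 × 3 = 8.7 (a 3-day stretch = 3 days).
P(N = 6) = e^(−8.7) · 8.7^6/6! ≈ 0.1003.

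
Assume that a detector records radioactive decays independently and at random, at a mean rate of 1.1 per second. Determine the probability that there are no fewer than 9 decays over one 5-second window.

Over the interval, μ = 1.1 × 5 = 5.5 (a 5-second window = 5 seconds).
P(N ≥ 9) = 1 − P(N ≤ 8) = 1 − Σ_{j=0}^{8} e^(−μ) μ^j/j! ≈ 0.1056.

0.1056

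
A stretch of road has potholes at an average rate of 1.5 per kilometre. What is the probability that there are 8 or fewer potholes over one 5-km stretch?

Over the interval, μ = 1.5 × 5 = 7.5 (a 5-km stretch = 5 kilometres).
P(N ≤ 8) = Σ_{j=0}^{8} e^(−μ) μ^j/j! ≈ 0.6620.

0.6620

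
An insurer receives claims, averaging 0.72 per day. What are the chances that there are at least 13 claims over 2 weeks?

Over the interval, μ = 0.72 × 14 = 10.08 (2 weeks = 14 days).
P(N ≥ 13) = 1 − P(N ≤ 12) = 1 − Σ_{j=0}^{12} e^(−μ) μ^j/j! ≈ 0.2161.

0.2161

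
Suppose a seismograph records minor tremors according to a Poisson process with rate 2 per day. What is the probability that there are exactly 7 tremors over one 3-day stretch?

Over the interval, μ = 2 × 3 = 6 (a 3-day stretch = 3 days).
P(N = 7) = e^(−μ) μ^7/7! = e^(−6) · 6^7/5040 ≈ 0.1377.

0.1377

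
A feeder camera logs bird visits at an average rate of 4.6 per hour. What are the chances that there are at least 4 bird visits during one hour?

With mean μ = 4.6 per hour,
P(N ≥ 4) = 1 − P(N ≤ 3) = 1 − Σ_{j=0}^{3} e^(−μ) μ^j/j! ≈ 0.6743.

0.6743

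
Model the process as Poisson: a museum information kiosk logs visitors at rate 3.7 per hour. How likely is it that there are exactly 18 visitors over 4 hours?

Over the interval, μ = 3.7 × 4 = 14.8 (4 hours).
P(N = 18) = e^(−μ) μ^18/18! = e^(−14.8) · 14.8^18/6402373705728000 ≈ 0.0677.

0.0677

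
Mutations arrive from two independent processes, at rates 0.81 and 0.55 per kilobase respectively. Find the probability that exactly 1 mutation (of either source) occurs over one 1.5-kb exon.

Independent Poisson processes superpose: combined rate λ = 0.81 + 0.55 = 1.36 per kilobase.
Over the interval, μ = 1.36 × 1.5 = 2.04 (a 1.5-kb exon = 1.5 kilobases).
P(N = 1) = e^(−2.04) · 2.04^1/1! ≈ 0.2653.

0.2653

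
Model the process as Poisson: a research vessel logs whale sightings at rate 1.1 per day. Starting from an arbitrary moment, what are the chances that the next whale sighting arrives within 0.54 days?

Inter-arrival times are exponential with rate λ = 1.1 per day.
P(T ≤ 0.54) = 1 − e^(−λt) = 1 − e^(−1.1 × 0.54) = 1 − e^(−0.594) ≈ 0.4479.

0.4479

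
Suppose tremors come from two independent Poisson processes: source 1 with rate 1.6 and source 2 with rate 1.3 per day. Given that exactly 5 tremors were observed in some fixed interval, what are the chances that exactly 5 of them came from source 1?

0.0511

Given the total, each event is independently from source 1 with probability p = λ_1/(λ_1+λ_2) = 1.6/2.9 ≈ 0.5517.
So K ~ Binomial(5, 1.6/2.9): P(K = 5) = C(5,5) · (1.6/2.9)^5 · (1.3/2.9)^0 ≈ 0.0511.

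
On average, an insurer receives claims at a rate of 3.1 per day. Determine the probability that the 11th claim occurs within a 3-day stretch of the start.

0.3301

Over the interval, μ = 3.1 × 3 = 9.3 (a 3-day stretch = 3 days).
The 11th arrival falls in the interval iff at least 11 events occur there: P(S_11 ≤ t) = P(N ≥ 11) = 1 − P(N ≤ 10) ≈ 0.3301.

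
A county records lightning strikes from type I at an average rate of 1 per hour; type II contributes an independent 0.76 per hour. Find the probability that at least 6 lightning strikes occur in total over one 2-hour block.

0.1450

Independent Poisson processes superpose: combined rate λ = 1 + 0.76 = 1.76 per hour.
Over the interval, μ = 1.76 × 2 = 3.52 (a 2-hour block = 2 hours).
P(N ≥ 6) = 1 − P(N ≤ 5) ≈ 0.1450.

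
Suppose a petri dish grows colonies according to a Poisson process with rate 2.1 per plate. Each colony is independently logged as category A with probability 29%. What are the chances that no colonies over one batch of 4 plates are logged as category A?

Thinning: the colonies that are logged as category A themselves form a Poisson process with rate 0.29 × 2.1 = 0.609 per plate.
Over the interval, μ = 0.609 × 4 = 2.436 (a batch of 4 plates = 4 plates).
P(N = 0) = e^(−2.436) · 2.436^0/0! ≈ 0.0875.

0.0875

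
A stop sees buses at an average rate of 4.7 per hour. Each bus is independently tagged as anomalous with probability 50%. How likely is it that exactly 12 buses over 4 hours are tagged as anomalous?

0.0822

Thinning: the buses that are tagged as anomalous themselves form a Poisson process with rate 0.5 × 4.7 = 2.35 per hour.
Over the interval, μ = 2.35 × 4 = 9.4 (4 hours).
P(N = 12) = e^(−9.4) · 9.4^12/12! ≈ 0.0822.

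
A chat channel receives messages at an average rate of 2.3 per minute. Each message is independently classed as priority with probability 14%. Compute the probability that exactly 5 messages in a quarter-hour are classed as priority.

Thinning: the messages that are classed as priority themselves form a Poisson process with rate 0.14 × 2.3 = 0.322 per minute.
Over the interval, μ = 0.322 × 15 = 4.83 (a quarter-hour = 15 minutes).
P(N = 5) = e^(−4.83) · 4.83^5/5! ≈ 0.1749.

0.1749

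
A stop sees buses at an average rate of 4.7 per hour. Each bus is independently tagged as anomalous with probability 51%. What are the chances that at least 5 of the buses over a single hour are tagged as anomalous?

0.0955

Thinning: the buses that are tagged as anomalous themselves form a Poisson process with rate 0.51 × 4.7 = 2.397 per hour.
So μ = 2.397.
P(N ≥ 5) = 1 − P(N ≤ 4) ≈ 0.0955.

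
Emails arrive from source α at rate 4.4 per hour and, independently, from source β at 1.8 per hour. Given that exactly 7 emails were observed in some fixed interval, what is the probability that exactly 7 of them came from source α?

Given the total, each event is independently from source α with probability p = λ_α/(λ_α+λ_β) = 4.4/6.2 ≈ 0.7097.
So K ~ Binomial(7, 4.4/6.2): P(K = 7) = C(7,7) · (4.4/6.2)^7 · (1.8/6.2)^0 ≈ 0.0907.

0.0907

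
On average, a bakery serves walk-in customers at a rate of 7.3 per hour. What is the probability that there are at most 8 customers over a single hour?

With mean μ = 7.3 per hour,
P(N ≤ 8) = Σ_{j=0}^{8} e^(−μ) μ^j/j! ≈ 0.6892.

0.6892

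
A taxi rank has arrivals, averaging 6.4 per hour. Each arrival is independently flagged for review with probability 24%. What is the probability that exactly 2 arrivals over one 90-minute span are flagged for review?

0.2650

Thinning: the arrivals that are flagged for review themselves form a Poisson process with rate 0.24 × 6.4 = 1.536 per hour.
Over the interval, μ = 1.536 × 1.5 = 2.304 (a 90-minute span = 1.5 hours).
P(N = 2) = e^(−2.304) · 2.304^2/2! ≈ 0.2650.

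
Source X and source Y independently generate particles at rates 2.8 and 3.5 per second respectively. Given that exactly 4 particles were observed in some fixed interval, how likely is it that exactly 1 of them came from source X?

Given the total, each event is independently from source X with probability p = λ_X/(λ_X+λ_Y) = 2.8/6.3 ≈ 0.4444.
So K ~ Binomial(4, 2.8/6.3): P(K = 1) = C(4,1) · (2.8/6.3)^1 · (3.5/6.3)^3 ≈ 0.3048.

0.3048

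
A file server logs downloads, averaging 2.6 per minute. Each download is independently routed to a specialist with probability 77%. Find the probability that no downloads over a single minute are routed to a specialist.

0.1351

Thinning: the downloads that are routed to a specialist themselves form a Poisson process with rate 0.77 × 2.6 = 2.002 per minute.
So μ = 2.002.
P(N = 0) = e^(−2.002) · 2.002^0/0! ≈ 0.1351.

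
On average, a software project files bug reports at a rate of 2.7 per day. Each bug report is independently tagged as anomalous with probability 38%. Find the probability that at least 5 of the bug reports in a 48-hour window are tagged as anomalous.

Thinning: the bug reports that are tagged as anomalous themselves form a Poisson process with rate 0.38 × 2.7 = 1.026 per day.
Over the interval, μ = 1.026 × 2 = 2.052 (a 48-hour window = 2 days).
P(N ≥ 5) = 1 − P(N ≤ 4) ≈ 0.0575.

0.0575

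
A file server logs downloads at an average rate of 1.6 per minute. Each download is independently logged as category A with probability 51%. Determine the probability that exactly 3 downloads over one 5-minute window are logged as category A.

Thinning: the downloads that are logged as category A themselves form a Poisson process with rate 0.51 × 1.6 = 0.816 per minute.
Over the interval, μ = 0.816 × 5 = 4.08 (a 5-minute window = 5 minutes).
P(N = 3) = e^(−4.08) · 4.08^3/3! ≈ 0.1914.

0.1914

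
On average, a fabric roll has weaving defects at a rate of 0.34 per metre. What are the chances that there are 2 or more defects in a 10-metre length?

Over the interval, μ = 0.34 × 10 = 3.4 (a 10-metre length = 10 metres).
P(N ≥ 2) = 1 − P(N ≤ 1) = 1 − Σ_{j=0}^{1} e^(−μ) μ^j/j! ≈ 0.8532.

0.8532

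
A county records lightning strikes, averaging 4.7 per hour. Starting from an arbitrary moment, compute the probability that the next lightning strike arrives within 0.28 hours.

0.7318

Inter-arrival times are exponential with rate λ = 4.7 per hour.
P(T ≤ 0.28) = 1 − e^(−λt) = 1 − e^(−4.7 × 0.28) = 1 − e^(−1.316) ≈ 0.7318.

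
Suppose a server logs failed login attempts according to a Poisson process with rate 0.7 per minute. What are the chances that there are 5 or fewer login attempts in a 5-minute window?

0.8576

Over the interval, μ = 0.7 × 5 = 3.5 (a 5-minute window = 5 minutes).
P(N ≤ 5) = Σ_{j=0}^{5} e^(−μ) μ^j/j! ≈ 0.8576.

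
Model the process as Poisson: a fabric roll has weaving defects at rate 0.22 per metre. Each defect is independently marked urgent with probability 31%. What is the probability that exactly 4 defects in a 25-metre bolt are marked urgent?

0.0640

Thinning: the defects that are marked urgent themselves form a Poisson process with rate 0.31 × 0.22 = 0.0682 per metre.
Over the interval, μ = 0.0682 × 25 = 1.705 (a 25-metre bolt = 25 metres).
P(N = 4) = e^(−1.705) · 1.705^4/4! ≈ 0.0640.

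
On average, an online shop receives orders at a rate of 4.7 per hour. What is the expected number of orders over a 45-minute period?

E[N] = λt = 4.7 × 0.75 = 3.525 (a 45-minute period = 0.75 hours).

3.525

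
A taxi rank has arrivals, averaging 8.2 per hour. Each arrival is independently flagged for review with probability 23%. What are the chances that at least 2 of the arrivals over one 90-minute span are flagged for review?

Thinning: the arrivals that are flagged for review themselves form a Poisson process with rate 0.23 × 8.2 = 1.886 per hour.
Over the interval, μ = 1.886 × 1.5 = 2.829 (a 90-minute span = 1.5 hours).
P(N ≥ 2) = 1 − P(N ≤ 1) ≈ 0.7738.

0.7738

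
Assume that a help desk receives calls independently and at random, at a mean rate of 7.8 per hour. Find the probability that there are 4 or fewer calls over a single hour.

0.1117

With mean μ = 7.8 per hour,
P(N ≤ 4) = Σ_{j=0}^{4} e^(−μ) μ^j/j! ≈ 0.1117.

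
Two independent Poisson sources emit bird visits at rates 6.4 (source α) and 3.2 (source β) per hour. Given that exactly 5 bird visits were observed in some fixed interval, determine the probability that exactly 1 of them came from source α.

Given the total, each event is independently from source α with probability p = λ_α/(λ_α+λ_β) = 6.4/9.6 ≈ 0.6667.
So K ~ Binomial(5, 6.4/9.6): P(K = 1) = C(5,1) · (6.4/9.6)^1 · (3.2/9.6)^4 ≈ 0.0412.

0.0412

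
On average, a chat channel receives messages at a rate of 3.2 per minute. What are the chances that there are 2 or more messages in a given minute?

With mean μ = 3.2 per minute,
P(N ≥ 2) = 1 − P(N ≤ 1) = 1 − Σ_{j=0}^{1} e^(−μ) μ^j/j! ≈ 0.8288.

0.8288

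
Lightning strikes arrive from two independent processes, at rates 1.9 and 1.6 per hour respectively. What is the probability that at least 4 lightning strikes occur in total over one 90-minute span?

0.7683

Independent Poisson processes superpose: combined rate λ = 1.9 + 1.6 = 3.5 per hour.
Over the interval, μ = 3.5 × 1.5 = 5.25 (a 90-minute span = 1.5 hours).
P(N ≥ 4) = 1 − P(N ≤ 3) ≈ 0.7683.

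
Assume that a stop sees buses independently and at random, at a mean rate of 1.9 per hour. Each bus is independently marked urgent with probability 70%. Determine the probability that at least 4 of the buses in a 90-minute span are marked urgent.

0.1420

Thinning: the buses that are marked urgent themselves form a Poisson process with rate 0.7 × 1.9 = 1.33 per hour.
Over the interval, μ = 1.33 × 1.5 = 1.995 (a 90-minute span = 1.5 hours).
P(N ≥ 4) = 1 − P(N ≤ 3) ≈ 0.1420.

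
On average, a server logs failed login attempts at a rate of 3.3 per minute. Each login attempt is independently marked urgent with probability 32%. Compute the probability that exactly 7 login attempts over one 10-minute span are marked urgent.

Thinning: the login attempts that are marked urgent themselves form a Poisson process with rate 0.32 × 3.3 = 1.056 per minute.
Over the interval, μ = 1.056 × 10 = 10.56 (a 10-minute span = 10 minutes).
P(N = 7) = e^(−10.56) · 10.56^7/7! ≈ 0.0753.

0.0753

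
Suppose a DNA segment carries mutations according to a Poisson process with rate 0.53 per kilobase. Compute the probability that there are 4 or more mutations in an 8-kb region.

0.6120

Over the interval, μ = 0.53 × 8 = 4.24 (an 8-kb region = 8 kilobases).
P(N ≥ 4) = 1 − P(N ≤ 3) = 1 − Σ_{j=0}^{3} e^(−μ) μ^j/j! ≈ 0.6120.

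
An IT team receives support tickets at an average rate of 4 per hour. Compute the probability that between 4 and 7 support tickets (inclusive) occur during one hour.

0.5154

With mean μ = 4 per hour,
P(4 ≤ N ≤ 7) = Σ_{j=4}^{7} e^(−4) · 4^j/j! ≈ 0.5154.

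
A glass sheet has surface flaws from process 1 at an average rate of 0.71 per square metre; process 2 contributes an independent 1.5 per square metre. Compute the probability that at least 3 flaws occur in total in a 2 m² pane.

0.8172

Independent Poisson processes superpose: combined rate λ = 0.71 + 1.5 = 2.21 per square metre.
Over the interval, μ = 2.21 × 2 = 4.42 (a 2 m² pane = 2 square metres).
P(N ≥ 3) = 1 − P(N ≤ 2) ≈ 0.8172.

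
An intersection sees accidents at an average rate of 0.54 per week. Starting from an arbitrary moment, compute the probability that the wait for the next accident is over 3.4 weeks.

0.1595

The wait for the next event is exponential with rate λ = 0.54 per week.
P(T > 3.4) = e^(−λt) = e^(−0.54 × 3.4) = e^(−1.836) ≈ 0.1595.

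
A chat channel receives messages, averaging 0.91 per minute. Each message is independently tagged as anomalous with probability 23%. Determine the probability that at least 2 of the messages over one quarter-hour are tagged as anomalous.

Thinning: the messages that are tagged as anomalous themselves form a Poisson process with rate 0.23 × 0.91 = 0.2093 per minute.
Over the interval, μ = 0.2093 × 15 = 3.1395 (a quarter-hour = 15 minutes).
P(N ≥ 2) = 1 − P(N ≤ 1) ≈ 0.8207.

0.8207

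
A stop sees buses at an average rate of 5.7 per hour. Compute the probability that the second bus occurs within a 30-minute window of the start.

0.7773

Over the interval, μ = 5.7 × 0.5 = 2.85 (a 30-minute window = 0.5 hours).
The second arrival falls in the interval iff at least 2 events occur there: P(S_2 ≤ t) = P(N ≥ 2) = 1 − P(N ≤ 1) ≈ 0.7773.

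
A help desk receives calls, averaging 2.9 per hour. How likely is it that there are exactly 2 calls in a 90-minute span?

Over the interval, μ = 2.9 × 1.5 = 4.35 (a 90-minute span = 1.5 hours).
P(N = 2) = e^(−μ) μ^2/2! = e^(−4.35) · 4.35^2/2 ≈ 0.1221.

0.1221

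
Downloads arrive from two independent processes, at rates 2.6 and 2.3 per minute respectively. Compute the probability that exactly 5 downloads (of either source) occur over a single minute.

0.1753

Independent Poisson processes superpose: combined rate λ = 2.6 + 2.3 = 4.9 per minute.
So μ = 4.9.
P(N = 5) = e^(−4.9) · 4.9^5/5! ≈ 0.1753.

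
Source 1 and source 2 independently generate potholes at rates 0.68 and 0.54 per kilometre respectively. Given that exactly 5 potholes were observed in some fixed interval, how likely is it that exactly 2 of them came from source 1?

0.2694

Given the total, each event is independently from source 1 with probability p = λ_1/(λ_1+λ_2) = 0.68/1.22 ≈ 0.5574.
So K ~ Binomial(5, 0.68/1.22): P(K = 2) = C(5,2) · (0.68/1.22)^2 · (0.54/1.22)^3 ≈ 0.2694.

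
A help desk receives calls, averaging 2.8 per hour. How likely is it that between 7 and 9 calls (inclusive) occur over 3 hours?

0.3989

Over the interval, μ = 2.8 × 3 = 8.4 (3 hours).
P(7 ≤ N ≤ 9) = Σ_{j=7}^{9} e^(−8.4) · 8.4^j/j! ≈ 0.3989.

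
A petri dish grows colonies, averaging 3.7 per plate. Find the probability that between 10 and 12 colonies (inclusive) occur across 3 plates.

Over the interval, μ = 3.7 × 3 = 11.1 (3 plates).
P(10 ≤ N ≤ 12) = Σ_{j=10}^{12} e^(−11.1) · 11.1^j/j! ≈ 0.3479.

0.3479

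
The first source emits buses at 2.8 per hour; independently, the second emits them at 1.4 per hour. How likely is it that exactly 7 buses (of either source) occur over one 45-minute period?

Independent Poisson processes superpose: combined rate λ = 2.8 + 1.4 = 4.2 per hour.
Over the interval, μ = 4.2 × 0.75 = 3.15 (a 45-minute period = 0.75 hours).
P(N = 7) = e^(−3.15) · 3.15^7/7! ≈ 0.0262.

0.0262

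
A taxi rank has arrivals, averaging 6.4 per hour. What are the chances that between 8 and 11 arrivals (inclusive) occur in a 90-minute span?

0.4828

Over the interval, μ = 6.4 × 1.5 = 9.6 (a 90-minute span = 1.5 hours).
P(8 ≤ N ≤ 11) = Σ_{j=8}^{11} e^(−9.6) · 9.6^j/j! ≈ 0.4828.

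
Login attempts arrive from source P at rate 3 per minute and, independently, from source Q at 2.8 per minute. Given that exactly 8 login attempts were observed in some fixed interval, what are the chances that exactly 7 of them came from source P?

Given the total, each event is independently from source P with probability p = λ_P/(λ_P+λ_Q) = 3/5.8 ≈ 0.5172.
So K ~ Binomial(8, 3/5.8): P(K = 7) = C(8,7) · (3/5.8)^7 · (2.8/5.8)^1 ≈ 0.0383.

0.0383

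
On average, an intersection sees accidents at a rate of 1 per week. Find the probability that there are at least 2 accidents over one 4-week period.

0.9084

Over the interval, μ = 1 × 4 = 4 (a 4-week period = 4 weeks).
P(N ≥ 2) = 1 − P(N ≤ 1) = 1 − Σ_{j=0}^{1} e^(−μ) μ^j/j! ≈ 0.9084.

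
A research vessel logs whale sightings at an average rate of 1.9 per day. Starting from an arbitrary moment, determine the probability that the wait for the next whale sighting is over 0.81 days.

The wait for the next event is exponential with rate λ = 1.9 per day.
P(T > 0.81) = e^(−λt) = e^(−1.9 × 0.81) = e^(−1.539) ≈ 0.2146.

0.2146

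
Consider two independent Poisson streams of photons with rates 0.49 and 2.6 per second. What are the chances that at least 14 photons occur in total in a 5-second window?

Independent Poisson processes superpose: combined rate λ = 0.49 + 2.6 = 3.09 per second.
Over the interval, μ = 3.09 × 5 = 15.45 (a 5-second window = 5 seconds).
P(N ≥ 14) = 1 − P(N ≤ 13) ≈ 0.6785.

0.6785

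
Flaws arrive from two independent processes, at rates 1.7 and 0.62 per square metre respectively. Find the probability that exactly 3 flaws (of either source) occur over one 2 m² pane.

Independent Poisson processes superpose: combined rate λ = 1.7 + 0.62 = 2.32 per square metre.
Over the interval, μ = 2.32 × 2 = 4.64 (a 2 m² pane = 2 square metres).
P(N = 3) = e^(−4.64) · 4.64^3/3! ≈ 0.1608.

0.1608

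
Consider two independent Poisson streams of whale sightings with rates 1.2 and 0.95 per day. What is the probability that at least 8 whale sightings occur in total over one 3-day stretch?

Independent Poisson processes superpose: combined rate λ = 1.2 + 0.95 = 2.15 per day.
Over the interval, μ = 2.15 × 3 = 6.45 (a 3-day stretch = 3 days).
P(N ≥ 8) = 1 − P(N ≤ 7) ≈ 0.3199.

0.3199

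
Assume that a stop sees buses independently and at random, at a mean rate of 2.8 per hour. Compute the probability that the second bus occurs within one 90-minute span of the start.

Over the interval, μ = 2.8 × 1.5 = 4.2 (a 90-minute span = 1.5 hours).
The second arrival falls in the interval iff at least 2 events occur there: P(S_2 ≤ t) = P(N ≥ 2) = 1 − P(N ≤ 1) ≈ 0.9220.

0.9220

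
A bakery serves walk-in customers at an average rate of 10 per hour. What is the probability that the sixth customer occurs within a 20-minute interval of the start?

0.1212

Over the interval, μ = 10 × 1/3 ≈ 3.33333 (a 20-minute interval = 1/3 hours).
The sixth arrival falls in the interval iff at least 6 events occur there: P(S_6 ≤ t) = P(N ≥ 6) = 1 − P(N ≤ 5) ≈ 0.1212.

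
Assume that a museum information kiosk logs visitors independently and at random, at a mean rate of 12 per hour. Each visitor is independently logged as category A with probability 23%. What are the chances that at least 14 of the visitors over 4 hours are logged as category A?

0.2224

Thinning: the visitors that are logged as category A themselves form a Poisson process with rate 0.23 × 12 = 2.76 per hour.
Over the interval, μ = 2.76 × 4 = 11.04 (4 hours).
P(N ≥ 14) = 1 − P(N ≤ 13) ≈ 0.2224.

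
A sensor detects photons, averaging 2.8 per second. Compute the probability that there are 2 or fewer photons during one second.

With mean μ = 2.8 per second,
P(N ≤ 2) = Σ_{j=0}^{2} e^(−μ) μ^j/j! ≈ 0.4695.

0.4695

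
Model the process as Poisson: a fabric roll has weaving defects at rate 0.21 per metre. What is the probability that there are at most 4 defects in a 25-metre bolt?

Over the interval, μ = 0.21 × 25 = 5.25 (a 25-metre bolt = 25 metres).
P(N ≤ 4) = Σ_{j=0}^{4} e^(−μ) μ^j/j! ≈ 0.3978.

0.3978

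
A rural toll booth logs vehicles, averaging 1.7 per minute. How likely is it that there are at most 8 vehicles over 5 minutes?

Over the interval, μ = 1.7 × 5 = 8.5 (5 minutes).
P(N ≤ 8) = Σ_{j=0}^{8} e^(−μ) μ^j/j! ≈ 0.5231.

0.5231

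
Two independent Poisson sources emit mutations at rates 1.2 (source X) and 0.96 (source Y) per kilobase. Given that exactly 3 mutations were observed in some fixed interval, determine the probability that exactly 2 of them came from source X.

Given the total, each event is independently from source X with probability p = λ_X/(λ_X+λ_Y) = 1.2/2.16 ≈ 0.5556.
So K ~ Binomial(3, 1.2/2.16): P(K = 2) = C(3,2) · (1.2/2.16)^2 · (0.96/2.16)^1 ≈ 0.4115.

0.4115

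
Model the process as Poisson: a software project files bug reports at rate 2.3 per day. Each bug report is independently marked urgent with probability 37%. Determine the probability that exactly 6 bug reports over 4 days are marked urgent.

0.0718

Thinning: the bug reports that are marked urgent themselves form a Poisson process with rate 0.37 × 2.3 = 0.851 per day.
Over the interval, μ = 0.851 × 4 = 3.404 (4 days).
P(N = 6) = e^(−3.404) · 3.404^6/6! ≈ 0.0718.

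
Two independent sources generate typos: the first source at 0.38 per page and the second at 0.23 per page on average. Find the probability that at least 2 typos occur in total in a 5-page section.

0.8082

Independent Poisson processes superpose: combined rate λ = 0.38 + 0.23 = 0.61 per page.
Over the interval, μ = 0.61 × 5 = 3.05 (a 5-page section = 5 pages).
P(N ≥ 2) = 1 − P(N ≤ 1) ≈ 0.8082.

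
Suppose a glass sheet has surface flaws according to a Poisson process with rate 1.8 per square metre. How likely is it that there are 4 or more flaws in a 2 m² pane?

Over the interval, μ = 1.8 × 2 = 3.6 (a 2 m² pane = 2 square metres).
P(N ≥ 4) = 1 − P(N ≤ 3) = 1 − Σ_{j=0}^{3} e^(−μ) μ^j/j! ≈ 0.4848.

0.4848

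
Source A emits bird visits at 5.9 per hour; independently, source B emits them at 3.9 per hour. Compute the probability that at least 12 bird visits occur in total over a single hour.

Independent Poisson processes superpose: combined rate λ = 5.9 + 3.9 = 9.8 per hour.
So μ = 9.8.
P(N ≥ 12) = 1 − P(N ≤ 11) ≈ 0.2807.

0.2807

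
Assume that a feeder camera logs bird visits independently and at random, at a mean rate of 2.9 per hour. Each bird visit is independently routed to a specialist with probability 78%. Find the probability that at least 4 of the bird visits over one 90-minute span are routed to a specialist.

Thinning: the bird visits that are routed to a specialist themselves form a Poisson process with rate 0.78 × 2.9 = 2.262 per hour.
Over the interval, μ = 2.262 × 1.5 = 3.393 (a 90-minute span = 1.5 hours).
P(N ≥ 4) = 1 − P(N ≤ 3) ≈ 0.4401.

0.4401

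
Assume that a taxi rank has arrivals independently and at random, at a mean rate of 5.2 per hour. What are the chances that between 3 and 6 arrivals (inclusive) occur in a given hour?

With mean μ = 5.2 per hour,
P(3 ≤ N ≤ 6) = Σ_{j=3}^{6} e^(−5.2) · 5.2^j/j! ≈ 0.6236.

0.6236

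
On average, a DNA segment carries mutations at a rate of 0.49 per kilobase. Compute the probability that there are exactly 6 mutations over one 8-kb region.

0.1000

Over the interval, μ = 0.49 × 8 = 3.92 (an 8-kb region = 8 kilobases).
P(N = 6) = e^(−μ) μ^6/6! = e^(−3.92) · 3.92^6/720 ≈ 0.1000.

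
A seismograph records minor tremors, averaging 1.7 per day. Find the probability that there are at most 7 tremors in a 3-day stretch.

Over the interval, μ = 1.7 × 3 = 5.1 (a 3-day stretch = 3 days).
P(N ≤ 7) = Σ_{j=0}^{7} e^(−μ) μ^j/j! ≈ 0.8560.

0.8560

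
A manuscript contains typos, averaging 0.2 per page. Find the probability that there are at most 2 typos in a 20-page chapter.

0.2381

Over the interval, μ = 0.2 × 20 = 4 (a 20-page chapter = 20 pages).
P(N ≤ 2) = Σ_{j=0}^{2} e^(−μ) μ^j/j! ≈ 0.2381.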